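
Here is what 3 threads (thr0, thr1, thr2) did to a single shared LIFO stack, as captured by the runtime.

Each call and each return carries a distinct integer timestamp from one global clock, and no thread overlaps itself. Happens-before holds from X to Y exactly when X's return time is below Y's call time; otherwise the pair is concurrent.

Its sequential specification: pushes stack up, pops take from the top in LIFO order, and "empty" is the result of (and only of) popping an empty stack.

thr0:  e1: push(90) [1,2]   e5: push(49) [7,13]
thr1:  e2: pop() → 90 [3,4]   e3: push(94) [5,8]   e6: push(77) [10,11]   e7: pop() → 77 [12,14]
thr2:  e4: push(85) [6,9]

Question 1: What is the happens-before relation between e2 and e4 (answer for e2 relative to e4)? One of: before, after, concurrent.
before

e2 spans [3,4], e4 spans [6,9]
resp(e2)=4 < inv(e4)=6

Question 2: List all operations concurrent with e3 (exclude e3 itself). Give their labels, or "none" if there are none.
e4, e5

overlap test against e3 [5,8]: concurrent iff the interval meets 5..8
e1 [1,2]: before
e2 [3,4]: before
e4 [6,9]: concurrent
e5 [7,13]: concurrent
e6 [10,11]: after
e7 [12,14]: after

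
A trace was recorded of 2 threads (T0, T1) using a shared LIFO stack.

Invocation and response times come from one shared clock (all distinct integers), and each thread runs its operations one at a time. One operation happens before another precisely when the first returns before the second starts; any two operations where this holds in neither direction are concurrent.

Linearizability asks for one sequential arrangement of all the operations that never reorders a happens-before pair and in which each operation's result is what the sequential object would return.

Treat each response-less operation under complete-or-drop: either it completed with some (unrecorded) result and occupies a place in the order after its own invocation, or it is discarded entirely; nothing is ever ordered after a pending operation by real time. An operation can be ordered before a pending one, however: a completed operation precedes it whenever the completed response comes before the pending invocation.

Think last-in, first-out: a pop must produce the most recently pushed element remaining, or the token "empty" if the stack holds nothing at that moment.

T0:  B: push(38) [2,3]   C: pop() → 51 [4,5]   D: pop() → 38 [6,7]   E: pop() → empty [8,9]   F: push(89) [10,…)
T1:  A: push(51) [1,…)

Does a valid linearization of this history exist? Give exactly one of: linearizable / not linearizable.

linearizable

witness order: B, A, C, D, E
step 1: B push(38) — stack <38>
step 2: A push(51) (pending, included) — stack <38,51>
step 3: C pop() → 51 — stack <38>
step 4: D pop() → 38 — stack <>
step 5: E pop() → empty — stack <>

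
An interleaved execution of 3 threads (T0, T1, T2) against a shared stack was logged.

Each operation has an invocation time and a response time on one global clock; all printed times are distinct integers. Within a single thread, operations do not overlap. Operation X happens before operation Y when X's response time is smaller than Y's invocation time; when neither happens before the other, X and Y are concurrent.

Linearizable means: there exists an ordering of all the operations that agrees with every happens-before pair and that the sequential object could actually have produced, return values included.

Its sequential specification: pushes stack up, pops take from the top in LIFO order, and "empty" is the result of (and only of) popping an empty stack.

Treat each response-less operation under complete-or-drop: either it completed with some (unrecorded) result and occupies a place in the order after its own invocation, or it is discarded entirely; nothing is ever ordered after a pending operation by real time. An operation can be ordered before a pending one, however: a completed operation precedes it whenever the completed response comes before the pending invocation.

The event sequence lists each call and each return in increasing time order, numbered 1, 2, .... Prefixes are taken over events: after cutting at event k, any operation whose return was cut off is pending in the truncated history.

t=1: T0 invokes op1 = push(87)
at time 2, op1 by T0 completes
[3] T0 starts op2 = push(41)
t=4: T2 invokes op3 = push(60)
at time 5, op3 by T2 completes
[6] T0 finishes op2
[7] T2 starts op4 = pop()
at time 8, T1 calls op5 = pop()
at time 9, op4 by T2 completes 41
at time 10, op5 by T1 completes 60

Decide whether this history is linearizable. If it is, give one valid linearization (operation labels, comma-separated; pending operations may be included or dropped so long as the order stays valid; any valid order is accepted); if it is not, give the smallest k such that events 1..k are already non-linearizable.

linearizable — witness: op1, op2, op3, op5, op4

step 1: op1 push(87) — stack <87>
step 2: op2 push(41) — stack <87,41>
step 3: op3 push(60) — stack <87,41,60>
step 4: op5 pop() → 60 — stack <87,41>
step 5: op4 pop() → 41 — stack <87>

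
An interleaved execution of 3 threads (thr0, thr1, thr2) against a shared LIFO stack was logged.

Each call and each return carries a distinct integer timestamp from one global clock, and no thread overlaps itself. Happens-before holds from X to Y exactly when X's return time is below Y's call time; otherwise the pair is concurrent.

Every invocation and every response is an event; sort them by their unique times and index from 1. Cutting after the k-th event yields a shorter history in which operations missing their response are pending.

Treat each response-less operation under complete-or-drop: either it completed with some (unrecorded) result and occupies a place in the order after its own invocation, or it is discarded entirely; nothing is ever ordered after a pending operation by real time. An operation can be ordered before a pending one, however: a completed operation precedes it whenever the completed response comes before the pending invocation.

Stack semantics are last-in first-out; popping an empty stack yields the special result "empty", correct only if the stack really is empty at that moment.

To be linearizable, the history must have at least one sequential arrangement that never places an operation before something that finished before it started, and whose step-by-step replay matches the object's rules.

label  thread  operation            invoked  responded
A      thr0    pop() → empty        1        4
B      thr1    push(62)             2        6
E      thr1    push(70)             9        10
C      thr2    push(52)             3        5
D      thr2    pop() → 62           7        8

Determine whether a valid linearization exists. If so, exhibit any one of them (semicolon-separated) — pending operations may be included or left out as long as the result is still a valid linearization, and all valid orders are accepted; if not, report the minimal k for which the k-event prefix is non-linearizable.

linearizable — witness: A; C; B; D; E

step 1: A pop() → empty — stack <>
step 2: C push(52) — stack <52>
step 3: B push(62) — stack <52,62>
step 4: D pop() → 62 — stack <52>
step 5: E push(70) — stack <52,70>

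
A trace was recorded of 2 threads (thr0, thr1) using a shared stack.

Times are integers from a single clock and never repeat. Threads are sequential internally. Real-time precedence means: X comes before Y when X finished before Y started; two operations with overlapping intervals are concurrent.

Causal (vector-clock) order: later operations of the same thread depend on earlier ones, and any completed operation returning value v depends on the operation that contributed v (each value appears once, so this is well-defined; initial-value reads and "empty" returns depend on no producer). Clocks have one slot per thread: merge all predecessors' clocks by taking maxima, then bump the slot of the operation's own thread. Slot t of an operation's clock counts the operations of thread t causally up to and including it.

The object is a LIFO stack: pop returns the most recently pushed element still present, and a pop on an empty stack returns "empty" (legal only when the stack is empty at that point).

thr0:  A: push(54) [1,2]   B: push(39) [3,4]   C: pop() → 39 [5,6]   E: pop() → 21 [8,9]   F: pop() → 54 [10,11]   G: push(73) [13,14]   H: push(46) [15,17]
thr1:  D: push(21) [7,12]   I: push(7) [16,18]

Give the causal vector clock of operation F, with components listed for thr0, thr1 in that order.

D, invoked 7, has no incoming edges; only thr1's bump applies → (0, 1)
A, invoked 1, has no incoming edges; only thr0's bump applies → (1, 0)
merge at I (invoked 16): VC(D)=(0, 1), own-thread bump on thr1 → (0, 2)
merge at B (invoked 3): VC(A)=(1, 0), own-thread bump on thr0 → (2, 0)
merge at C (invoked 5): VC(B)=(2, 0), own-thread bump on thr0 → (3, 0)
merge at E (invoked 8): VC(C)=(3, 0), VC(D)=(0, 1), own-thread bump on thr0 → (4, 1)
merge at F (invoked 10): VC(A)=(1, 0), VC(E)=(4, 1), own-thread bump on thr0 → (5, 1)
merge at G (invoked 13): VC(F)=(5, 1), own-thread bump on thr0 → (6, 1)
merge at H (invoked 15): VC(G)=(6, 1), own-thread bump on thr0 → (7, 1)
target: VC(F) = (5, 1)

(5, 1)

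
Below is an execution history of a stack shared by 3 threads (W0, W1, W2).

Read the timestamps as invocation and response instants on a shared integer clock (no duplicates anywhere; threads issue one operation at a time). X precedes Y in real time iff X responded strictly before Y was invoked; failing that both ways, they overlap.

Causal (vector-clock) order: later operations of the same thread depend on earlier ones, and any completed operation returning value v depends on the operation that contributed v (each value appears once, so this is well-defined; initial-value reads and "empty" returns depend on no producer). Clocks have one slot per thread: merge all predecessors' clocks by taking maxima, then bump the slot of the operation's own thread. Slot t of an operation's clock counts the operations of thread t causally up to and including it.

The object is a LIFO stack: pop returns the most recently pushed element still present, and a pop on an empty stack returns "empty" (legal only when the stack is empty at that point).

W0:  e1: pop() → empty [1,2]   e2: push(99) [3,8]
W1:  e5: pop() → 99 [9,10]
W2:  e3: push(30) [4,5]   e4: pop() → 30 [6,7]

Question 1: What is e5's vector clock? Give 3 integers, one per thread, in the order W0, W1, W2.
(2, 1, 0)

VC(e3, invoked at 4): no causal predecessors; +1 on W2 → (0, 0, 1)
VC(e1, invoked at 1): no causal predecessors; +1 on W0 → (1, 0, 0)
e4, invoked 6, takes VC(e3)=(0, 0, 1) under max, adds 1 for W2 → (0, 0, 2)
e2, invoked 3, takes VC(e1)=(1, 0, 0) under max, adds 1 for W0 → (2, 0, 0)
e5, invoked 9, takes VC(e2)=(2, 0, 0) under max, adds 1 for W1 → (2, 1, 0)
target: VC(e5) = (2, 1, 0)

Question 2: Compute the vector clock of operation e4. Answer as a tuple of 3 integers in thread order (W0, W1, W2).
(0, 0, 2)

e3 (invocation 4): nothing precedes it; W2's component alone gives (0, 0, 1)
e1 (invocation 1): nothing precedes it; W0's component alone gives (1, 0, 0)
from VC(e3)=(0, 0, 1), e4 (invoked 6) maxes components and bumps W2 → (0, 0, 2)
from VC(e1)=(1, 0, 0), e2 (invoked 3) maxes components and bumps W0 → (2, 0, 0)
from VC(e2)=(2, 0, 0), e5 (invoked 9) maxes components and bumps W1 → (2, 1, 0)
target: VC(e4) = (0, 0, 2)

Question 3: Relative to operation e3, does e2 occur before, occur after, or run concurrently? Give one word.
concurrent

e2 spans [3,8], e3 spans [4,5]
the intervals overlap in both directions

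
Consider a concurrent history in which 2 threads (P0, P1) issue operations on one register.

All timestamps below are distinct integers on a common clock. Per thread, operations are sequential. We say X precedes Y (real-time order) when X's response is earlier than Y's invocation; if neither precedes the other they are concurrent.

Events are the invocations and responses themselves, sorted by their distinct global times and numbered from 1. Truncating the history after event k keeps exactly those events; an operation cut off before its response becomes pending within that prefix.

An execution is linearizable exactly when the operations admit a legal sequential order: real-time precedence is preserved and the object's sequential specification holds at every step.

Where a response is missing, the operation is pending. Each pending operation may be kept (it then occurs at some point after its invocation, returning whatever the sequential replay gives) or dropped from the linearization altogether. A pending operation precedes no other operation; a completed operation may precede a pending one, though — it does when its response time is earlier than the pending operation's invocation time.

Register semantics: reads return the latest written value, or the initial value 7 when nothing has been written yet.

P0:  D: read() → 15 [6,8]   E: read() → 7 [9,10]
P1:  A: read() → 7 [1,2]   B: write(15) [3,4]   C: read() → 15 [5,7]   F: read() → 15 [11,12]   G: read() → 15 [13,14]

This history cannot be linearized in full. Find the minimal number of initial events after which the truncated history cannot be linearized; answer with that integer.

one valid order for events 1..9 is A, B, C, D:
step 1: A read() → 7 — value 7
step 2: B write(15) — value 15
step 3: C read() → 15 — value 15
step 4: D read() → 15 — value 15
include event 10 — E responding at 10 — and every candidate order breaks
one such order, A, B, C, D, E, breaks at step 5 where E read() → 7 is illegal
one such order, A, B, D, C, E, breaks at step 5 where E read() → 7 is illegal

10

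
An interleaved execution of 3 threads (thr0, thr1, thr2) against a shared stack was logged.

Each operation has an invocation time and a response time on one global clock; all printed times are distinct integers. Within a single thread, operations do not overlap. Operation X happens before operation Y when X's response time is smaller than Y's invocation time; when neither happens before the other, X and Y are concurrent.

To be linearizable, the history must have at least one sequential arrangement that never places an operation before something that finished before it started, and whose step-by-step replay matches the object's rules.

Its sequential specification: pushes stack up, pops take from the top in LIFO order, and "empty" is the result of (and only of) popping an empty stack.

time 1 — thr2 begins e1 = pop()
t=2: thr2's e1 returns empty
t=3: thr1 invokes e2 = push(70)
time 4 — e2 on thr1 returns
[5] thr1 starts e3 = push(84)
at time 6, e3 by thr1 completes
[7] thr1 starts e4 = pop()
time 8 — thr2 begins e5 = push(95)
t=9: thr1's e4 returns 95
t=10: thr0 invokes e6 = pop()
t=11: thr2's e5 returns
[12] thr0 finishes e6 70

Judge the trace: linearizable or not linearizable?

not linearizable

events 1..11 are fine; event 12 — the response of e6 at time 12 — makes the prefix non-linearizable
every one of the 3 real-time-consistent orders over 6 completed stack ops fails the sequential spec
e.g. e1, e2, e3, e4, e5, e6: illegal at step 4, since e4 pop() → 95 cannot apply there
e.g. e1, e2, e3, e4, e6, e5: illegal at step 4, since e4 pop() → 95 cannot apply there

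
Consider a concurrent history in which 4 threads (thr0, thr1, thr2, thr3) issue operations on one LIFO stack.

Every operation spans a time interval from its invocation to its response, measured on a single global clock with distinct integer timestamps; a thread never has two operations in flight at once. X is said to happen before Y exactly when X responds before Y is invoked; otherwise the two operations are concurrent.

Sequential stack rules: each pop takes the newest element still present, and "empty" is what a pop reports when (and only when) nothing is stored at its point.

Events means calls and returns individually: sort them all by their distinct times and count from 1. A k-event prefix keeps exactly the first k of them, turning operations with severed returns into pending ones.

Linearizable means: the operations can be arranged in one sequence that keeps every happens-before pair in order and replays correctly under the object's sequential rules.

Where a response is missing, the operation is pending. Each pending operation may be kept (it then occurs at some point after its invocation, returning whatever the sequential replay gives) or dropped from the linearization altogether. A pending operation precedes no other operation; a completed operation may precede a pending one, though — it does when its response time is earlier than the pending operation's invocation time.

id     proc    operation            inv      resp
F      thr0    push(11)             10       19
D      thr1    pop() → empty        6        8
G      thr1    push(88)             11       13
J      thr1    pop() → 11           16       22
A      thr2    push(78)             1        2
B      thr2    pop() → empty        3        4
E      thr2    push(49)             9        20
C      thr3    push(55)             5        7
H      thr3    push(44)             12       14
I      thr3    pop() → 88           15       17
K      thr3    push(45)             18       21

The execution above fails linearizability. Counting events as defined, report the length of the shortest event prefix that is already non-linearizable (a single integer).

a valid linearization of events 1..3 exists, for instance A:
1. A push(78), leaving stack <78>
include event 4 — B responding at 4 — and every candidate order breaks
e.g. A, B: illegal at step 2, since B pop() → empty cannot apply there

4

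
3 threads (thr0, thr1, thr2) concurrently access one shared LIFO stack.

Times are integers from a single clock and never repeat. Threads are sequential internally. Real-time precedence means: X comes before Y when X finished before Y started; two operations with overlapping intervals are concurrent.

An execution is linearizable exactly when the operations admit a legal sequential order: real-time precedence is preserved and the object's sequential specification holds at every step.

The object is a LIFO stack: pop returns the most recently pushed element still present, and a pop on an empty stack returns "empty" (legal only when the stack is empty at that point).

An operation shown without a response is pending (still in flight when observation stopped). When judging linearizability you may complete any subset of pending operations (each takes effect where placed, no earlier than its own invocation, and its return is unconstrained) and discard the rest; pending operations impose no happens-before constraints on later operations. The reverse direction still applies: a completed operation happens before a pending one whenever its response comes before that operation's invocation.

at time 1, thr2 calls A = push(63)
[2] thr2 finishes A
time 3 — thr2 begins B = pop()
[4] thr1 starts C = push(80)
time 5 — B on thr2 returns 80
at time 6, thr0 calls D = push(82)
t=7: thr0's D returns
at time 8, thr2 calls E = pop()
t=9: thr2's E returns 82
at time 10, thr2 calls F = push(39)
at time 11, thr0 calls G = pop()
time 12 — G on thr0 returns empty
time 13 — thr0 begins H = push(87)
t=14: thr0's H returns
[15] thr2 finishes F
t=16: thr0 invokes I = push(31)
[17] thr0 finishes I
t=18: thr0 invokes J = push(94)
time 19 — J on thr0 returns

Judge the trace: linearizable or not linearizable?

not linearizable

already the first 12 events (up to G's response at time 12) admit no linearization; the first 11 still do
the sole real-time-consistent order of 5 completed operations fails the LIFO stack replay
no escape via the 2 pending operations (C, F): every completion choice fails
one such order, A, B, D, E, G (pending dropped), breaks at step 2 where B pop() → 80 is illegal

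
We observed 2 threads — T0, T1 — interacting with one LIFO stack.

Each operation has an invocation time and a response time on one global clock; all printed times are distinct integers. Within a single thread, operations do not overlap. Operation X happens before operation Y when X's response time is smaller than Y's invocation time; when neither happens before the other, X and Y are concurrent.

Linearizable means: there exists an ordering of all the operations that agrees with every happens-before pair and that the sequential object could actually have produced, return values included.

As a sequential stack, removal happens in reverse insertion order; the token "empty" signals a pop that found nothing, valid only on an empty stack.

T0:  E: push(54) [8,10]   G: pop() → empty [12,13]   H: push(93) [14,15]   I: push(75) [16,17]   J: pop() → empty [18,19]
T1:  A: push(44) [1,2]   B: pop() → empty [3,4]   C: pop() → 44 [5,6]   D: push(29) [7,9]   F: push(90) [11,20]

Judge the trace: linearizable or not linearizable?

events 1..3 are fine; event 4 — the response of B at time 4 — makes the prefix non-linearizable
exhaustive check: the 2 completed LIFO stack ops admit one real-time order; illegal
for example A, B fails at step 2: B pop() → empty is not legal there

not linearizable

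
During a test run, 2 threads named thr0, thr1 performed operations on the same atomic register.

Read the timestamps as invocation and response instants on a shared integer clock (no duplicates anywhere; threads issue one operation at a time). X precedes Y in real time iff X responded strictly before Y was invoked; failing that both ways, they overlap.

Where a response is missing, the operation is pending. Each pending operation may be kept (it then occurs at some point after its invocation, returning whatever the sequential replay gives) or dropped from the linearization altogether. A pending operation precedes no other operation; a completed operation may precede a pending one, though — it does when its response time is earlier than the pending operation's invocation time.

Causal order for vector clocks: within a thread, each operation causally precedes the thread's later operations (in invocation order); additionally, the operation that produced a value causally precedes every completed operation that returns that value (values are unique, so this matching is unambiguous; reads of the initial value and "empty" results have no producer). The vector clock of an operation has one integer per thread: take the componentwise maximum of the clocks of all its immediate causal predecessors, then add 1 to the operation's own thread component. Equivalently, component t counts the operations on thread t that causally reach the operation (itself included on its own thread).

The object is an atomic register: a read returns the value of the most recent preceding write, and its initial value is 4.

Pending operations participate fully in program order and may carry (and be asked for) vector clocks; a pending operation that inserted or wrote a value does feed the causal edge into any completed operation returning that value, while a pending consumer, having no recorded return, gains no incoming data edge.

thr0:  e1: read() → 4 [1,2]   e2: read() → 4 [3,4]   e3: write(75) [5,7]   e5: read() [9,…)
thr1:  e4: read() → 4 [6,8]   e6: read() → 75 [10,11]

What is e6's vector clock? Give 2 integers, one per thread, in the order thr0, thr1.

(3, 2)

e4, invoked 6, has no incoming edges; only thr1's bump applies → (0, 1)
e1, invoked 1, has no incoming edges; only thr0's bump applies → (1, 0)
from VC(e1)=(1, 0), e2 (invoked 3) maxes components and bumps thr0 → (2, 0)
from VC(e2)=(2, 0), e3 (invoked 5) maxes components and bumps thr0 → (3, 0)
from VC(e3)=(3, 0), e5 (invoked 9) maxes components and bumps thr0 → (4, 0)
from VC(e3)=(3, 0), VC(e4)=(0, 1), e6 (invoked 10) maxes components and bumps thr1 → (3, 2)
target: VC(e6) = (3, 2)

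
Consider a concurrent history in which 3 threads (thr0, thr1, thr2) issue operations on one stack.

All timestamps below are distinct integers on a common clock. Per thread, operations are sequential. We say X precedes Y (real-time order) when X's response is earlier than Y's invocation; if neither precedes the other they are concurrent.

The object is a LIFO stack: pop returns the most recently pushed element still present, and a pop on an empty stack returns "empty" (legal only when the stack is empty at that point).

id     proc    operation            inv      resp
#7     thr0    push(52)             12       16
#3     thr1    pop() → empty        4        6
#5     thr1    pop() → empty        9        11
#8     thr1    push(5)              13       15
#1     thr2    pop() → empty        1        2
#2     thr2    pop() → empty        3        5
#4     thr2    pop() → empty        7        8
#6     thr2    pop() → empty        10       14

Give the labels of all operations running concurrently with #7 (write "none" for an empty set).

#6, #8

#7 spans [12,16]: anything still running between times 12 and 16 counts as concurrent
#1 [1,2]: before
#2 [3,5]: before
#3 [4,6]: before
#4 [7,8]: before
#5 [9,11]: before
#6 [10,14]: concurrent
#8 [13,15]: concurrent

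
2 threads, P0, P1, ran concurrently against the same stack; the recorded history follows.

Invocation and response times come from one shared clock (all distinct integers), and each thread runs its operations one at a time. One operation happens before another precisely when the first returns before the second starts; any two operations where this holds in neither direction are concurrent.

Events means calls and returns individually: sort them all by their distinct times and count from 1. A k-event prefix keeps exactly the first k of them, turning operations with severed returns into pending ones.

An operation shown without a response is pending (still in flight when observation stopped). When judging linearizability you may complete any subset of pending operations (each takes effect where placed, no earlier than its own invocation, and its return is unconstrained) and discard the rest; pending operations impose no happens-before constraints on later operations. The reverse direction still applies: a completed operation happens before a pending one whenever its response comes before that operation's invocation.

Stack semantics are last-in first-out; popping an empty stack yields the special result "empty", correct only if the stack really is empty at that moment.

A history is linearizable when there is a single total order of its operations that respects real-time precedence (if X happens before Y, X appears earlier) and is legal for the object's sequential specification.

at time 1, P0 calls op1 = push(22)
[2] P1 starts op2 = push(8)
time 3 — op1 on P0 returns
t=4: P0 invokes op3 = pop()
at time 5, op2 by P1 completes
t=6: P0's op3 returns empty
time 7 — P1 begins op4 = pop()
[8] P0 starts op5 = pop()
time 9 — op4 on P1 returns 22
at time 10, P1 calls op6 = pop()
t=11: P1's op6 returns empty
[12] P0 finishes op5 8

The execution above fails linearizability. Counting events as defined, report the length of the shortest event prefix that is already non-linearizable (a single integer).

events 1..5 are still linearizable — one witness is op1, op2:
1. op1 push(22), leaving stack <22>
2. op2 push(8), leaving stack <22,8>
include event 6 — op3 responding at 6 — and every candidate order breaks
e.g. op1, op2, op3: illegal at step 3, since op3 pop() → empty cannot apply there
e.g. op1, op3, op2: illegal at step 2, since op3 pop() → empty cannot apply there

6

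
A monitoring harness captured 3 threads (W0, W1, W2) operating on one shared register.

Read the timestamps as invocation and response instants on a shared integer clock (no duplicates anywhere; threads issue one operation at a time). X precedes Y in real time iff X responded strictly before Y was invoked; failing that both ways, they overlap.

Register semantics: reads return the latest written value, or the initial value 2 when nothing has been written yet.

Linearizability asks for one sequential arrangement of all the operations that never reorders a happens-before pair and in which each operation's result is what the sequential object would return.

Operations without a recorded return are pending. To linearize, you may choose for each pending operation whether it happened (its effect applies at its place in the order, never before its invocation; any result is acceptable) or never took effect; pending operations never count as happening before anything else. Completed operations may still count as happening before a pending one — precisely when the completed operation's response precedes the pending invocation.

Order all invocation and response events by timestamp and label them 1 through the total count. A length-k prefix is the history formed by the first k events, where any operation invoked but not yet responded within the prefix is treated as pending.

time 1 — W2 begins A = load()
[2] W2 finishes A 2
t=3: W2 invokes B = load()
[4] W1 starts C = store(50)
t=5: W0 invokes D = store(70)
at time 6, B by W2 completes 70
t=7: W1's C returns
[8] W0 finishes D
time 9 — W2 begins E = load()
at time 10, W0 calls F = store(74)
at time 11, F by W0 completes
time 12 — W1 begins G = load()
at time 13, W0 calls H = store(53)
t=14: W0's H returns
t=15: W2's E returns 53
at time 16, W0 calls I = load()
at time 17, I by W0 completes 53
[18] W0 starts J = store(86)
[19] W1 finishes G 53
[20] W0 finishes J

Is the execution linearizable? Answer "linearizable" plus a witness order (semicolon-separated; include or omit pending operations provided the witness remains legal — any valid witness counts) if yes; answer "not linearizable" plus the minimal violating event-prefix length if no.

linearizable — witness: A; C; D; B; F; H; E; G; I; J

step 1: A load() → 2 — value 2
step 2: C store(50) — value 50
step 3: D store(70) — value 70
step 4: B load() → 70 — value 70
step 5: F store(74) — value 74
step 6: H store(53) — value 53
step 7: E load() → 53 — value 53
step 8: G load() → 53 — value 53
step 9: I load() → 53 — value 53
step 10: J store(86) — value 86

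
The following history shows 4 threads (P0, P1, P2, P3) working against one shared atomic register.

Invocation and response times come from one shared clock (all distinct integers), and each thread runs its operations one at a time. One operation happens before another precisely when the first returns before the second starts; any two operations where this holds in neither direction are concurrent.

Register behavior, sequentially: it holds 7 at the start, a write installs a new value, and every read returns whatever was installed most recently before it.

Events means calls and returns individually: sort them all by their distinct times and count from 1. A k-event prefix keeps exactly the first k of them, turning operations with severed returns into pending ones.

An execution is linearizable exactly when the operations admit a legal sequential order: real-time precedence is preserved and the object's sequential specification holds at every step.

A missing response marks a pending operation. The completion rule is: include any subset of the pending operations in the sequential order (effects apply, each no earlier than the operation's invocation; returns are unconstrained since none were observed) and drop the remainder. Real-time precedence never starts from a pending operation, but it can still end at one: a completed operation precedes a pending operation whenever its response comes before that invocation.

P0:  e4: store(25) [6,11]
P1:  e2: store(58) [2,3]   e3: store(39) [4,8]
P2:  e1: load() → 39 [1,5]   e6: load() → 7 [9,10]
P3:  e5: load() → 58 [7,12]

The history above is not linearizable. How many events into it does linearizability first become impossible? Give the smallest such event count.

10

a valid linearization of events 1..9 exists, for instance e2, e3, e1:
after step 1 (e2 store(58)): value 58
after step 2 (e3 store(39)): value 39
after step 3 (e1 load() → 39): value 39
include event 10 — e6 responding at 10 — and every candidate order breaks
no completion choice of the 2 pending operations (e4, e5) rescues it — every subset was tried
e.g. e1, e2, e3, e6 (pending dropped): illegal at step 1, since e1 load() → 39 cannot apply there
e.g. e2, e1, e3, e6 (pending dropped): illegal at step 2, since e1 load() → 39 cannot apply there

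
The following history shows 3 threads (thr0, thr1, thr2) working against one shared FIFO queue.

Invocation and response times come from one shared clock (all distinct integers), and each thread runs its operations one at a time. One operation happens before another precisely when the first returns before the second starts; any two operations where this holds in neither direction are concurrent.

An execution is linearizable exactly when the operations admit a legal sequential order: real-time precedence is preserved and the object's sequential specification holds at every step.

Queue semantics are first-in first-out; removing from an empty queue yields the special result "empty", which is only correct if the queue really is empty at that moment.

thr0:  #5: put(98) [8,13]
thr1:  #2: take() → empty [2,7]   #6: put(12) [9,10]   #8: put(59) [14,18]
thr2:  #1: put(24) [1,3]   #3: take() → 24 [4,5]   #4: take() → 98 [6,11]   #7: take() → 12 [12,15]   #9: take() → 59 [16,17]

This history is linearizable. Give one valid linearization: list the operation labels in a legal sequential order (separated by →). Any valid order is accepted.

step 1: #1 put(24) — queue <24>
step 2: #3 take() → 24 — queue <>
step 3: #2 take() → empty — queue <>
step 4: #5 put(98) — queue <98>
step 5: #4 take() → 98 — queue <>
step 6: #6 put(12) — queue <12>
step 7: #7 take() → 12 — queue <>
step 8: #8 put(59) — queue <59>
step 9: #9 take() → 59 — queue <>

#1 → #3 → #2 → #5 → #4 → #6 → #7 → #8 → #9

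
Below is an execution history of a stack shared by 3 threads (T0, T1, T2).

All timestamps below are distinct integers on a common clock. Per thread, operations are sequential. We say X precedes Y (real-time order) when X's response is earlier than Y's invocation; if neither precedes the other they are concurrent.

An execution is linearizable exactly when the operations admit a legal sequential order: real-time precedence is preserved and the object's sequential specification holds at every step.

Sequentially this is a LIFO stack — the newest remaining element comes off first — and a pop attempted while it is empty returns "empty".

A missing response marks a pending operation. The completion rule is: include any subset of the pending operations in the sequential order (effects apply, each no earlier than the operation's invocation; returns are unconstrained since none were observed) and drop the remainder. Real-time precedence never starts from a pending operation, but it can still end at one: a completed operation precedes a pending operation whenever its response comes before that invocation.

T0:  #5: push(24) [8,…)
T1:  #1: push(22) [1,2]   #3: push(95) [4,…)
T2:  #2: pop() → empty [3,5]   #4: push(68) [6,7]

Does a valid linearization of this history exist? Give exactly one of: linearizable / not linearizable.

already the first 5 events (up to #2's response at time 5) admit no linearization; the first 4 still do
exactly one order of the 2 completed ops respects real time; the stack replay fails
no completion choice of the 1 pending operation (#3) rescues it — every subset was tried
e.g. #1, #2 (pending dropped): illegal at step 2, since #2 pop() → empty cannot apply there

not linearizable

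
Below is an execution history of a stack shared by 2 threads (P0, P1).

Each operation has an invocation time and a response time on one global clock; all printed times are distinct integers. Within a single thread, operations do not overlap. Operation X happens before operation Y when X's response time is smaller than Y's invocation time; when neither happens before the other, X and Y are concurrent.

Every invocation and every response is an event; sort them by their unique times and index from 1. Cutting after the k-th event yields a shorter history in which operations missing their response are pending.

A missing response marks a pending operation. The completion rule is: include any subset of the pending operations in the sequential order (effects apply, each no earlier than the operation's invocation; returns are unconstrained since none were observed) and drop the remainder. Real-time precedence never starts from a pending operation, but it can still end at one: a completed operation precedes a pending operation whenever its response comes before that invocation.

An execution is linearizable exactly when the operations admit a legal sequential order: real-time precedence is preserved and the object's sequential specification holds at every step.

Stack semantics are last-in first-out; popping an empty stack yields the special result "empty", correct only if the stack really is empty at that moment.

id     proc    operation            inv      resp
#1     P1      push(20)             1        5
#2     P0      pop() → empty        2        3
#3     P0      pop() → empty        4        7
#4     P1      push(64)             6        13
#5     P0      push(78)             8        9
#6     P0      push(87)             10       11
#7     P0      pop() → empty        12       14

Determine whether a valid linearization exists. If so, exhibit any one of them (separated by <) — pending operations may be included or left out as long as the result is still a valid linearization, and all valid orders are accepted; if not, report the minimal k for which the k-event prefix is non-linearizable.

the violation lands at event 14, #7's response at time 14: events 1..13 linearize, events 1..14 do not
14 orders of the 7 completed stack ops respect real time; none is legal
e.g. #1, #2, #3, #4, #5, #6, #7: illegal at step 2, since #2 pop() → empty cannot apply there
e.g. #1, #2, #3, #5, #4, #6, #7: illegal at step 2, since #2 pop() → empty cannot apply there

not linearizable — minimal violating prefix: 14 events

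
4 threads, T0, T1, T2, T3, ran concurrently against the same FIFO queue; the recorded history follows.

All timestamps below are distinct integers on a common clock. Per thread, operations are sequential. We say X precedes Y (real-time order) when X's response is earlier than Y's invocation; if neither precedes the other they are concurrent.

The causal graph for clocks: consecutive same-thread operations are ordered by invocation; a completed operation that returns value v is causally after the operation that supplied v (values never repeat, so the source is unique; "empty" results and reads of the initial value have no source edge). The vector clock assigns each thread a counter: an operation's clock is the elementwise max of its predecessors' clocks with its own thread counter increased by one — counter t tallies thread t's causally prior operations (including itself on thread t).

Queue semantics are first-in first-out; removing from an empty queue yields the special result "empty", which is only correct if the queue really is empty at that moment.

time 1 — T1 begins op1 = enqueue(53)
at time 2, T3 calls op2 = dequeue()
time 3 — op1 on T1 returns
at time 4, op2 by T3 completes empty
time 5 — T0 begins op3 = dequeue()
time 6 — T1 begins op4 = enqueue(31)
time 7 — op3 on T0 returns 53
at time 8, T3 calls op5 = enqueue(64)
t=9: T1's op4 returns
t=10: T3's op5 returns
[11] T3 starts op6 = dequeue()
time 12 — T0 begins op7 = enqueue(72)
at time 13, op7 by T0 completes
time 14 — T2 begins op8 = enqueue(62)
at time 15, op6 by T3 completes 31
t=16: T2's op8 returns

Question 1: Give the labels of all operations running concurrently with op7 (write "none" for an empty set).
Answer: op6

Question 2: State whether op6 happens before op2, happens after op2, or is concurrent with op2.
Answer: after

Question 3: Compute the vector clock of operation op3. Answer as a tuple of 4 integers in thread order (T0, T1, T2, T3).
Answer: (1, 1, 0, 0)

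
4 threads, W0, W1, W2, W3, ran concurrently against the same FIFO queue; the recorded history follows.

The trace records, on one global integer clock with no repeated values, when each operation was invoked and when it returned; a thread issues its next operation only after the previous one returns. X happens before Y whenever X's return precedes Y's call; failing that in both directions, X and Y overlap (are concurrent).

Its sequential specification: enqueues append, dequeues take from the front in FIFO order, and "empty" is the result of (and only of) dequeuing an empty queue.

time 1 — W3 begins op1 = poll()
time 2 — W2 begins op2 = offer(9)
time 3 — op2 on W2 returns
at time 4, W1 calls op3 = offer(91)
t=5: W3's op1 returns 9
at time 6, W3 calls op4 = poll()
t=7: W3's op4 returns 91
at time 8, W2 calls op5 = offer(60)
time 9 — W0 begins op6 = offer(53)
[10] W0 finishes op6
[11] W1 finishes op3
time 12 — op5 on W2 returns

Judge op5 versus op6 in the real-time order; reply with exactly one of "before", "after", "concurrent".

concurrent

op5 spans [8,12], op6 spans [9,10]
the intervals overlap in both directions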